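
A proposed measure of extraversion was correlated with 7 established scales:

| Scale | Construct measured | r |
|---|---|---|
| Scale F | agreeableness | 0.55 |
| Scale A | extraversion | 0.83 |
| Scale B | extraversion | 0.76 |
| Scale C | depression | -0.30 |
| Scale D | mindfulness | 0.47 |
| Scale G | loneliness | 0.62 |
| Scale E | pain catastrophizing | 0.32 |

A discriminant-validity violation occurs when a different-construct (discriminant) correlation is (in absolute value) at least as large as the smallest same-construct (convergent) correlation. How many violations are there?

Convergent (same construct = extraversion): Scale A, Scale B.
Smallest convergent = 0.76. Discriminant |r|: 0.55, 0.30, 0.47, 0.62, 0.32; count ≥ 0.76 → 0.

0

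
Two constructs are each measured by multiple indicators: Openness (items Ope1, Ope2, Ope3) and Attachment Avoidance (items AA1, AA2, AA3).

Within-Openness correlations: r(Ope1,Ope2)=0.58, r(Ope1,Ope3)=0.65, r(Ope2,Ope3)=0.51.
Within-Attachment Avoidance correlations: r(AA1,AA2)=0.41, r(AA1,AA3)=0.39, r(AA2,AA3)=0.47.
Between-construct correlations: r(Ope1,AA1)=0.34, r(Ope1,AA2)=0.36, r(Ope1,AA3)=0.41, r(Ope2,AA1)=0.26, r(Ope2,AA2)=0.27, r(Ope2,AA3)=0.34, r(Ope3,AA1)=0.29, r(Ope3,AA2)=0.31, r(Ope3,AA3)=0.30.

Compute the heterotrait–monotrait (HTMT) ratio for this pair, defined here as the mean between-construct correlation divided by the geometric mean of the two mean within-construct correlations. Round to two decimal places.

0.65

Mean heterotrait r = 2.88/9 = 0.3200.
Mean within-Ope = 1.74/3 = 0.5800; mean within-AA = 1.27/3 = 0.4233.
Geometric mean = √(0.5800 × 0.4233) = 0.4955.
HTMT = 0.3200 / 0.4955 = 0.65.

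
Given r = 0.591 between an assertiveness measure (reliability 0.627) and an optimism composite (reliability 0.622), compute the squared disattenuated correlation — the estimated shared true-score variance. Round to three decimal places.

Disattenuated r = 0.591 / √(0.627 × 0.622) = 0.591 / 0.6245 = 0.9464.
Shared true-score variance = 0.9464² = 0.8957 ≈ 0.896.

0.896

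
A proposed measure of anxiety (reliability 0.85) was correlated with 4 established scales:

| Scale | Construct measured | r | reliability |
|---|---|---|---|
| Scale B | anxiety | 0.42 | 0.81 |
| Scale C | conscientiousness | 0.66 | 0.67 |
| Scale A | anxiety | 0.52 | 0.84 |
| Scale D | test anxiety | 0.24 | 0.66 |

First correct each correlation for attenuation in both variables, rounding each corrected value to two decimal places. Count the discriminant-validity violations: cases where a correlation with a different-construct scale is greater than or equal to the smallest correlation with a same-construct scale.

1

Disattenuated r (r / √(r_scale · r_new)):
  Scale B (conv): 0.42 / √(0.81·0.85) = 0.51
  Scale C (disc): 0.66 / √(0.67·0.85) = 0.87
  Scale A (conv): 0.52 / √(0.84·0.85) = 0.62
  Scale D (disc): 0.24 / √(0.66·0.85) = 0.32
Smallest convergent = 0.51. Discriminant values: 0.87, 0.32; count ≥ 0.51 → 1.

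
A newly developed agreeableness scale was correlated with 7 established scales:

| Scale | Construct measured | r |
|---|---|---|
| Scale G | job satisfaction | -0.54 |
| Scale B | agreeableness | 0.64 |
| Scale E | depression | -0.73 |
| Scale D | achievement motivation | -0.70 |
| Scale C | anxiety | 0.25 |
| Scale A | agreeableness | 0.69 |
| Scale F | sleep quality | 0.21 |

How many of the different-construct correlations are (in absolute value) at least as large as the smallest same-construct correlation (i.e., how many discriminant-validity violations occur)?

Convergent (same construct = agreeableness): Scale B, Scale A.
Smallest convergent = 0.64. Discriminant |r|: 0.54, 0.73, 0.70, 0.25, 0.21; count ≥ 0.64 → 2.

2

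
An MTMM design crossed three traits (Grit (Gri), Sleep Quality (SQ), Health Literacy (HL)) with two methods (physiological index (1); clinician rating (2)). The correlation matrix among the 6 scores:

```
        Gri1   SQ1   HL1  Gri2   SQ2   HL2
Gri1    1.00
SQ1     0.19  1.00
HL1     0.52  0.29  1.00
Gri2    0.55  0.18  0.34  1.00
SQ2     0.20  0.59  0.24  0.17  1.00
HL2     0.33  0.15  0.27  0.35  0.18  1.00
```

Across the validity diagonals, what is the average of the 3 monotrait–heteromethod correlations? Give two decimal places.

Convergent values: 0.55, 0.59, 0.27; mean = 1.41/3 = 0.47.

0.47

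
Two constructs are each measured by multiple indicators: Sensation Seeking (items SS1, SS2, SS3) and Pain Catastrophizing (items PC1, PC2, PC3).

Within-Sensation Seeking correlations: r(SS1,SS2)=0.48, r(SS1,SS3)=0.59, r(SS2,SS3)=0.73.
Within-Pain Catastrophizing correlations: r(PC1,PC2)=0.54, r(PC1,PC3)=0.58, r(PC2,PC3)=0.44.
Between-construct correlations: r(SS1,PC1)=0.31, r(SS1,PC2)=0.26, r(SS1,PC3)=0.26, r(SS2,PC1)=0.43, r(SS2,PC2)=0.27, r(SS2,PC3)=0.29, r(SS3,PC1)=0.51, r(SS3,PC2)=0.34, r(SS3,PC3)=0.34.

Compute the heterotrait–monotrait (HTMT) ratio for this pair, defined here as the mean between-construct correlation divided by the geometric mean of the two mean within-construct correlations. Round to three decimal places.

0.599

Mean between = 3.01/9 = 0.3344.
Mean within-SS = 1.80/3 = 0.6000; mean within-PC = 1.56/3 = 0.5200.
Geometric mean = √(0.6000 × 0.5200) = 0.5586.
HTMT = 0.3344 / 0.5586 = 0.599.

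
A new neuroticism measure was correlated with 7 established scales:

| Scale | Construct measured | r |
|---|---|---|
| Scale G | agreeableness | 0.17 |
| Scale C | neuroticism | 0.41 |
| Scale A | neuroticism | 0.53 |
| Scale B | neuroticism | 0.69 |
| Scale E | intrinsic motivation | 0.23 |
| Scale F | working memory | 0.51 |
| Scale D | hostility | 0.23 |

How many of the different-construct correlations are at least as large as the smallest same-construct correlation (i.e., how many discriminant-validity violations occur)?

1

Convergent (same construct = neuroticism): Scale C, Scale A, Scale B.
Smallest convergent = 0.41. Discriminant values: 0.17, 0.23, 0.51, 0.23; count ≥ 0.41 → 1.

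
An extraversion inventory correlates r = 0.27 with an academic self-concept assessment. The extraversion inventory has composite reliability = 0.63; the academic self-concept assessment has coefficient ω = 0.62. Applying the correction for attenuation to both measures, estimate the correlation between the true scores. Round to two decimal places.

0.43

r_true = r_obs / √(r_xx · r_yy) = 0.27 / √(0.63 × 0.62) = 0.27 / √0.3906 = 0.27 / 0.6250 ≈ 0.43.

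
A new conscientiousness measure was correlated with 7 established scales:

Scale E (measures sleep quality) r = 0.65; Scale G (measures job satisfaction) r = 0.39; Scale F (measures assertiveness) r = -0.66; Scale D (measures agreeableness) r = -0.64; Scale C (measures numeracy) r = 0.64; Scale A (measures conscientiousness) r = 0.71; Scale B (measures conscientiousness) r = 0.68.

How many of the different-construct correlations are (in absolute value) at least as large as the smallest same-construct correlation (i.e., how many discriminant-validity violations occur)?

Convergent (same construct = conscientiousness): Scale A, Scale B.
Smallest convergent = 0.68. Discriminant |r|: 0.65, 0.39, 0.66, 0.64, 0.64; count ≥ 0.68 → 0.

0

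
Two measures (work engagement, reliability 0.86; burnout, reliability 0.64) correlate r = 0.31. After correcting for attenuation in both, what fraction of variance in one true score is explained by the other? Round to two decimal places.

Disattenuated r = 0.31 / √(0.86 × 0.64) = 0.31 / 0.7419 = 0.4178.
Shared true-score variance = 0.4178² = 0.1746 ≈ 0.17.

0.17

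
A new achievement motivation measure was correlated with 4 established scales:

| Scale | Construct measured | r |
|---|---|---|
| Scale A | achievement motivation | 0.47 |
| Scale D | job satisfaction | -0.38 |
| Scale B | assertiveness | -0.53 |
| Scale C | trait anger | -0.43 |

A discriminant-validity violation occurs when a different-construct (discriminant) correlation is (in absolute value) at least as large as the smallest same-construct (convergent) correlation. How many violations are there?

Convergent (same construct = achievement motivation): Scale A.
Smallest convergent = 0.47. Discriminant |r|: 0.38, 0.53, 0.43; count ≥ 0.47 → 1.

1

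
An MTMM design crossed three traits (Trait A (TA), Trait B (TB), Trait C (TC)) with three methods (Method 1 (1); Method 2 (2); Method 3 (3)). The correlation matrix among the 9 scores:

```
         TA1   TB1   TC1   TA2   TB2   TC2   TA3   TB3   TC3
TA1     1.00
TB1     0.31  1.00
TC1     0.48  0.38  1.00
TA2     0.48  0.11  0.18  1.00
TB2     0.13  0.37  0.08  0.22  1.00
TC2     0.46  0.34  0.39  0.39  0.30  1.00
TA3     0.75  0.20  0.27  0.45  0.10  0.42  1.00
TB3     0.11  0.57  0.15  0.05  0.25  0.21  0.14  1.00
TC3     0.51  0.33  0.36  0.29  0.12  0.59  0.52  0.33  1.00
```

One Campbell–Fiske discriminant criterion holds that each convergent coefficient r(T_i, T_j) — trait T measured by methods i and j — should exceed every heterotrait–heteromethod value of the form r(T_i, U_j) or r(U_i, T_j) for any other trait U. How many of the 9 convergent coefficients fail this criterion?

2

Checking each validity diagonal entry against its comparison values:
TA (methods 1·2): 0.48 vs {0.13, 0.11, 0.46, 0.18} → pass.
TA (methods 1·3): 0.75 vs {0.11, 0.20, 0.51, 0.27} → pass.
TA (methods 2·3): 0.45 vs {0.05, 0.10, 0.29, 0.42} → pass.
TB (methods 1·2): 0.37 vs {0.11, 0.13, 0.34, 0.08} → pass.
TB (methods 1·3): 0.57 vs {0.20, 0.11, 0.33, 0.15} → pass.
TB (methods 2·3): 0.25 vs {0.10, 0.05, 0.12, 0.21} → pass.
TC (methods 1·2): 0.39 vs {0.18, 0.46, 0.08, 0.34} → fail.
TC (methods 1·3): 0.36 vs {0.27, 0.51, 0.15, 0.33} → fail.
TC (methods 2·3): 0.59 vs {0.42, 0.29, 0.21, 0.12} → pass.
2 of 9 fail.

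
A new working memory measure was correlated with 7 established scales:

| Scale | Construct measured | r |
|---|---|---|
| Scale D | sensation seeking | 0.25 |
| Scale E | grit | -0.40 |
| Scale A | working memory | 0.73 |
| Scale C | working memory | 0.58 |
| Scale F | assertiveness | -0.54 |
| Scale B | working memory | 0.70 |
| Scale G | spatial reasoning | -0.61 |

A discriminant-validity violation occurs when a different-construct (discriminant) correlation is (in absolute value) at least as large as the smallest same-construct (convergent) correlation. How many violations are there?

1

Convergent (same construct = working memory): Scale A, Scale C, Scale B.
Smallest convergent = 0.58. Discriminant |r|: 0.25, 0.40, 0.54, 0.61; count ≥ 0.58 → 1.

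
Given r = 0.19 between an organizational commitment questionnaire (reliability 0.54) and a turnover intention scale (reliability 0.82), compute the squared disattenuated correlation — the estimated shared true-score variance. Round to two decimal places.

0.08

Disattenuated r = 0.19 / √(0.54 × 0.82) = 0.19 / 0.6654 = 0.2855.
Shared true-score variance = 0.2855² = 0.0815 ≈ 0.08.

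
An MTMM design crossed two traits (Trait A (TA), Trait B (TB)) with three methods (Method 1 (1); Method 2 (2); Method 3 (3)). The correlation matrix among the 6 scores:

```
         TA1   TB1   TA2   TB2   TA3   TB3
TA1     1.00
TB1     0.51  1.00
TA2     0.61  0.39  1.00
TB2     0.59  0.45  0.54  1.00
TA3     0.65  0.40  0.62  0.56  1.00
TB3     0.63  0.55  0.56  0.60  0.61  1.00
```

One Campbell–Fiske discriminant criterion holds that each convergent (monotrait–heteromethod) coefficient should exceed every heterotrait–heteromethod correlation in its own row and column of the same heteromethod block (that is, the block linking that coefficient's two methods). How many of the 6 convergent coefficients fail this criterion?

2

Convergent coefficients and their comparison sets:
TA (methods 1·2): 0.61 vs {0.59, 0.39} → pass.
TA (methods 1·3): 0.65 vs {0.63, 0.40} → pass.
TA (methods 2·3): 0.62 vs {0.56, 0.56} → pass.
TB (methods 1·2): 0.45 vs {0.39, 0.59} → fail.
TB (methods 1·3): 0.55 vs {0.40, 0.63} → fail.
TB (methods 2·3): 0.60 vs {0.56, 0.56} → pass.
2 of 6 fail.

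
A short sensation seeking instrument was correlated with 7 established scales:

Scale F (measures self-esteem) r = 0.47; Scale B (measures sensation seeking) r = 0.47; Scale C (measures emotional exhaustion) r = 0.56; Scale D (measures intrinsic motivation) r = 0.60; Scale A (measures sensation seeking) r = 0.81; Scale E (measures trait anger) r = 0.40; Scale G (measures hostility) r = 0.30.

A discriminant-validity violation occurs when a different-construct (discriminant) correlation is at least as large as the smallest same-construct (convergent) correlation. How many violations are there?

Convergent (same construct = sensation seeking): Scale B, Scale A.
Smallest convergent = 0.47. Discriminant values: 0.47, 0.56, 0.60, 0.40, 0.30; count ≥ 0.47 → 3.

3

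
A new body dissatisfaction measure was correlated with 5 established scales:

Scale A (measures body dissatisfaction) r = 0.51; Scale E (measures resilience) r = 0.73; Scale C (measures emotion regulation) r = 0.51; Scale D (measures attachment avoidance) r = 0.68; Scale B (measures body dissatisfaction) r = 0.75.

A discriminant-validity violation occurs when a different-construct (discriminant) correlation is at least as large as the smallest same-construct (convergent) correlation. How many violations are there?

Convergent (same construct = body dissatisfaction): Scale A, Scale B.
Smallest convergent = 0.51. Discriminant values: 0.73, 0.51, 0.68; count ≥ 0.51 → 3.

3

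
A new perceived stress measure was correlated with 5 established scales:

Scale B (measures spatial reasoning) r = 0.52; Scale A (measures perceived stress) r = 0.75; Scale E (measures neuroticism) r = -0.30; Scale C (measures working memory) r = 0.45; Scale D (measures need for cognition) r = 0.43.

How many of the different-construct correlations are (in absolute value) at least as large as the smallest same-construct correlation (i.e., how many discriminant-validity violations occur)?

Convergent (same construct = perceived stress): Scale A.
Smallest convergent = 0.75. Discriminant |r|: 0.52, 0.30, 0.45, 0.43; count ≥ 0.75 → 0.

0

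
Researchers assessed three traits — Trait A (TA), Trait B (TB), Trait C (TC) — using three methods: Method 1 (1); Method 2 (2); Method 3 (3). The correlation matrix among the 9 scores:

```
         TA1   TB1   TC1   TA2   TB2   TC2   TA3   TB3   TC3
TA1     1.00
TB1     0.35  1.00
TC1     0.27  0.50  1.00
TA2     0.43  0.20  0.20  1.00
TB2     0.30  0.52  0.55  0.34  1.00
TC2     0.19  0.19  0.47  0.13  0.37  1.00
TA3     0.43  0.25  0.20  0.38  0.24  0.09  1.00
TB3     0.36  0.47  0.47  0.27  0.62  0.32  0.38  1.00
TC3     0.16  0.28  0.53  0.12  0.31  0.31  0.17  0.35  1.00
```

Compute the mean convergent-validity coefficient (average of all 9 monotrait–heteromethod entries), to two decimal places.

0.46

Convergent values: 0.43, 0.43, 0.38, 0.52, 0.47, 0.62, 0.47, 0.53, 0.31; mean = 4.16/9 = 0.46.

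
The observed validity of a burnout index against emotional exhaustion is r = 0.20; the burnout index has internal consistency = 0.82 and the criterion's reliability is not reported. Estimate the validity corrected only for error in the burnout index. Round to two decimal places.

0.22

Single correction: r_c = r_obs / √r_xx = 0.20 / √0.82 = 0.20 / 0.9055 ≈ 0.22.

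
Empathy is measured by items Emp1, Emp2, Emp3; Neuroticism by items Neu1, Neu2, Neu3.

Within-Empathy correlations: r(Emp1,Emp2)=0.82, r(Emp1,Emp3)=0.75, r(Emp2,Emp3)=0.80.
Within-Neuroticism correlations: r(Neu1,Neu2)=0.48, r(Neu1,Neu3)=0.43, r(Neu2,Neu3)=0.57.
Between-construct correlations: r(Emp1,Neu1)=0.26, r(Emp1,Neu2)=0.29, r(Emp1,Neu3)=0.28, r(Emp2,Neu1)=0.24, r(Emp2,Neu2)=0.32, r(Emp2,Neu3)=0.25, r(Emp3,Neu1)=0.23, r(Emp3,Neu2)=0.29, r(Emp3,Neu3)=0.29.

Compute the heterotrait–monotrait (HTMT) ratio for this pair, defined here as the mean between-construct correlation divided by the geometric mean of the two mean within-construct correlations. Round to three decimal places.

0.436

Mean between = 2.45/9 = 0.2722.
Mean within-Emp = 2.37/3 = 0.7900; mean within-Neu = 1.48/3 = 0.4933.
Geometric mean = √(0.7900 × 0.4933) = 0.6243.
HTMT = 0.2722 / 0.6243 = 0.436.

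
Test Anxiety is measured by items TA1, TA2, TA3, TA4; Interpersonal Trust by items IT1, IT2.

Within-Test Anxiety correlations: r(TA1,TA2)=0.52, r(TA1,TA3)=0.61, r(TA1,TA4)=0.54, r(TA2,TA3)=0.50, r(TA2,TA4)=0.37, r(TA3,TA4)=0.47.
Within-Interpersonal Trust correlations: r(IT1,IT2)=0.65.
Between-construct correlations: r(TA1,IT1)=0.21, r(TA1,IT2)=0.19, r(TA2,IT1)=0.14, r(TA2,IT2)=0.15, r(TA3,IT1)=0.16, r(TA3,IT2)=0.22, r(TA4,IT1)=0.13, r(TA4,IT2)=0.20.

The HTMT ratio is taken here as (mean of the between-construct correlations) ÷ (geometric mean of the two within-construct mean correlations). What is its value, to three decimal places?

0.306

Between-construct mean = 1.40/8 = 0.1750.
Mean within-TA = 3.01/6 = 0.5017; mean within-IT = 0.65/1 = 0.6500.
Geometric mean = √(0.5017 × 0.6500) = 0.5711.
HTMT = 0.1750 / 0.5711 = 0.306.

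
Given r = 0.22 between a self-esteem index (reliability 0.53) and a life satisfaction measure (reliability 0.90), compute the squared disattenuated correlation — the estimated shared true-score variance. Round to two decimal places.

0.10

Disattenuated r = 0.22 / √(0.53 × 0.90) = 0.22 / 0.6907 = 0.3185.
Shared true-score variance = 0.3185² = 0.1014 ≈ 0.10.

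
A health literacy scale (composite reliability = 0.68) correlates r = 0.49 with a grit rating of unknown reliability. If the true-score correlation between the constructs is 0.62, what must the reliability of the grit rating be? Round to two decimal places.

0.92

r_true = r_obs / √(r_xx · r_yy) ⇒ 0.62 = 0.49 / √(0.68 · r_yy).
√(0.68 · r_yy) = 0.49 / 0.62 = 0.7903; 0.68 · r_yy = 0.6246; r_yy = 0.6246 / 0.68 ≈ 0.92.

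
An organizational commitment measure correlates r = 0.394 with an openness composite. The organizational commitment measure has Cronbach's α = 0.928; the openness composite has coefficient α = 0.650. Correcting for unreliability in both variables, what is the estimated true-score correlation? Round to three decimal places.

0.507

r_true = r_obs / √(r_xx · r_yy) = 0.394 / √(0.928 × 0.650) = 0.394 / √0.603200 = 0.394 / 0.7767 ≈ 0.507.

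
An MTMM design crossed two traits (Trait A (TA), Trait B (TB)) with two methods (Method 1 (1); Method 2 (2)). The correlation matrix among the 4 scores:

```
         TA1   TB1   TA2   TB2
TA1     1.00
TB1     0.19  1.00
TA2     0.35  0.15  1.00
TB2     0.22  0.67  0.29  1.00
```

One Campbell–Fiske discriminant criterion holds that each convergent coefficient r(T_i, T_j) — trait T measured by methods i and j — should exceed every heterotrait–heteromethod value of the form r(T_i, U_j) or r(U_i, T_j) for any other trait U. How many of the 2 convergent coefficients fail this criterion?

0

Checking each validity diagonal entry against its comparison values:
TA (methods 1·2): 0.35 vs {0.22, 0.15} → pass.
TB (methods 1·2): 0.67 vs {0.15, 0.22} → pass.
0 of 2 fail.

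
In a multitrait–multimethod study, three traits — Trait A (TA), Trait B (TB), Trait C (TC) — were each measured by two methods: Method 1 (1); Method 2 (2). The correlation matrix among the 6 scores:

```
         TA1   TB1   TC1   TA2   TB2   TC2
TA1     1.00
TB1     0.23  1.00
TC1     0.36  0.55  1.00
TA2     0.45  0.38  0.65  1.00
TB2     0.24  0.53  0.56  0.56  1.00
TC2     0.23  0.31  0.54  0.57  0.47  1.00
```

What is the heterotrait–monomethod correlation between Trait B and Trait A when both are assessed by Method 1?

Different traits, same method: r(TB1, TA1) = 0.23.

0.23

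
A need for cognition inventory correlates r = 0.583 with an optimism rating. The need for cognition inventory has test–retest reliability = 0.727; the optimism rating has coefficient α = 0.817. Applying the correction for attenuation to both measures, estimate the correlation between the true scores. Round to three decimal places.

0.756

r_true = r_obs / √(r_xx · r_yy) = 0.583 / √(0.727 × 0.817) = 0.583 / √0.593959 = 0.583 / 0.7707 ≈ 0.756.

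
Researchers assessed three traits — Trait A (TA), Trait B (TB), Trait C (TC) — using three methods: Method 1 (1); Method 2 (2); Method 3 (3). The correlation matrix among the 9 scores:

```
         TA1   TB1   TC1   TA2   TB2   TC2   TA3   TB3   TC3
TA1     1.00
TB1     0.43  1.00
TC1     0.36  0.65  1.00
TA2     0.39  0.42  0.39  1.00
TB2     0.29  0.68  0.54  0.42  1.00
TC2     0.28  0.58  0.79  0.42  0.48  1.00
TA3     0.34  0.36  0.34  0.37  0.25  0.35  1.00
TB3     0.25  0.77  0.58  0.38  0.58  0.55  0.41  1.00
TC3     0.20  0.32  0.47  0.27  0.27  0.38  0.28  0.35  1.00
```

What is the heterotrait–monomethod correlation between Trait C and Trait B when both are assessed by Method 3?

0.35

Different traits, same method: r(TC3, TB3) = 0.35.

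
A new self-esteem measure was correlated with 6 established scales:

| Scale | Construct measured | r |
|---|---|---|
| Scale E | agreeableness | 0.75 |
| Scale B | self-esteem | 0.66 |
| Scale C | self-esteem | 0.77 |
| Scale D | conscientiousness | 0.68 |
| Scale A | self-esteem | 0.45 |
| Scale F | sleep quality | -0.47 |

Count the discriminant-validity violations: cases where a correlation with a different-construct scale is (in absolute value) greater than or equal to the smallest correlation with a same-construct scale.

Convergent (same construct = self-esteem): Scale B, Scale C, Scale A.
Smallest convergent = 0.45. Discriminant |r|: 0.75, 0.68, 0.47; count ≥ 0.45 → 3.

3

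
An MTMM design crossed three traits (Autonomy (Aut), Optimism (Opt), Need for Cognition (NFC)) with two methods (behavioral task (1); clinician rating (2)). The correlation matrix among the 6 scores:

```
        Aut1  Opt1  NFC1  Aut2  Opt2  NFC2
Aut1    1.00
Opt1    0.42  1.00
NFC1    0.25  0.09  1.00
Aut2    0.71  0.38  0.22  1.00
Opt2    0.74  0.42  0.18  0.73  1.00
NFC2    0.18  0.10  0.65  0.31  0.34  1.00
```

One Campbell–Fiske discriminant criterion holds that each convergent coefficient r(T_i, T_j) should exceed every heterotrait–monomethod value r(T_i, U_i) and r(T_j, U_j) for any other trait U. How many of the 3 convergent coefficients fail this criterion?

2

Each convergent coefficient versus the relevant comparison correlations:
Aut (methods 1·2): 0.71 vs {0.42, 0.73, 0.25, 0.31} → fail.
Opt (methods 1·2): 0.42 vs {0.42, 0.73, 0.09, 0.34} → fail.
NFC (methods 1·2): 0.65 vs {0.25, 0.31, 0.09, 0.34} → pass.
2 of 3 fail.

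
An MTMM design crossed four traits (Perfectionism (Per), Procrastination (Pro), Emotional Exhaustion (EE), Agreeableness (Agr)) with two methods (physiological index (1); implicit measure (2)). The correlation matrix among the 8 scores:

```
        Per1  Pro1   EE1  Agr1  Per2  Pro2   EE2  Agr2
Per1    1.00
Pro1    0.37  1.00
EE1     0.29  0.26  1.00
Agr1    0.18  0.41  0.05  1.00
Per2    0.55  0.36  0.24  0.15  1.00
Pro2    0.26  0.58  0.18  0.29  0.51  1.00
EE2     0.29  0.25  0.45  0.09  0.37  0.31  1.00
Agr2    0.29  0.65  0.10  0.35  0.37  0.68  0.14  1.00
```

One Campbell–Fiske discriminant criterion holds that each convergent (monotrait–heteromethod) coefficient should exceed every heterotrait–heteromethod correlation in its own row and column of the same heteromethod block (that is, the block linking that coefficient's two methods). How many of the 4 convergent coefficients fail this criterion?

2

Each convergent coefficient versus the relevant comparison correlations:
Per (methods 1·2): 0.55 vs {0.26, 0.36, 0.29, 0.24, 0.29, 0.15} → pass.
Pro (methods 1·2): 0.58 vs {0.36, 0.26, 0.25, 0.18, 0.65, 0.29} → fail.
EE (methods 1·2): 0.45 vs {0.24, 0.29, 0.18, 0.25, 0.10, 0.09} → pass.
Agr (methods 1·2): 0.35 vs {0.15, 0.29, 0.29, 0.65, 0.09, 0.10} → fail.
2 of 4 fail.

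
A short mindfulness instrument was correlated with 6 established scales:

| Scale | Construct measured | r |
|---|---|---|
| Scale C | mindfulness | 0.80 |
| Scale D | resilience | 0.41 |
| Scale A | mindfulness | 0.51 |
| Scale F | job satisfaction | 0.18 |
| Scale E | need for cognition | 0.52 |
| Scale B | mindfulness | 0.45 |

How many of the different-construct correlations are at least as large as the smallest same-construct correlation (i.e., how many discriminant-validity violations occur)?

1

Convergent (same construct = mindfulness): Scale C, Scale A, Scale B.
Smallest convergent = 0.45. Discriminant values: 0.41, 0.18, 0.52; count ≥ 0.45 → 1.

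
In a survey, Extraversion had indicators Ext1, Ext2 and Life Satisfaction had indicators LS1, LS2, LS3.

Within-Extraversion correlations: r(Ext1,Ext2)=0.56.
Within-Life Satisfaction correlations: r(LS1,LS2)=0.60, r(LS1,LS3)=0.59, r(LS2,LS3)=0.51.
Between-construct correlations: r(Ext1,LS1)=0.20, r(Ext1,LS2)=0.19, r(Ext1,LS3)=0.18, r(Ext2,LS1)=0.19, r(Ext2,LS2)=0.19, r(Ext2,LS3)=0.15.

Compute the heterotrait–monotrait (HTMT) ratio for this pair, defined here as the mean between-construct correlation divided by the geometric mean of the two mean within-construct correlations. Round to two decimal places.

Mean between = 1.10/6 = 0.1833.
Mean within-Ext = 0.56/1 = 0.5600; mean within-LS = 1.70/3 = 0.5667.
Geometric mean = √(0.5600 × 0.5667) = 0.5633.
HTMT = 0.1833 / 0.5633 = 0.33.

0.33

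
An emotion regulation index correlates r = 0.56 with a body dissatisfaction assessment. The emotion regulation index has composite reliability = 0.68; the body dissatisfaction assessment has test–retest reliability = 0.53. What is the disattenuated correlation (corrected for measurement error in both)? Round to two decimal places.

0.93

r_true = r_obs / √(r_xx · r_yy) = 0.56 / √(0.68 × 0.53) = 0.56 / √0.3604 = 0.56 / 0.6003 ≈ 0.93.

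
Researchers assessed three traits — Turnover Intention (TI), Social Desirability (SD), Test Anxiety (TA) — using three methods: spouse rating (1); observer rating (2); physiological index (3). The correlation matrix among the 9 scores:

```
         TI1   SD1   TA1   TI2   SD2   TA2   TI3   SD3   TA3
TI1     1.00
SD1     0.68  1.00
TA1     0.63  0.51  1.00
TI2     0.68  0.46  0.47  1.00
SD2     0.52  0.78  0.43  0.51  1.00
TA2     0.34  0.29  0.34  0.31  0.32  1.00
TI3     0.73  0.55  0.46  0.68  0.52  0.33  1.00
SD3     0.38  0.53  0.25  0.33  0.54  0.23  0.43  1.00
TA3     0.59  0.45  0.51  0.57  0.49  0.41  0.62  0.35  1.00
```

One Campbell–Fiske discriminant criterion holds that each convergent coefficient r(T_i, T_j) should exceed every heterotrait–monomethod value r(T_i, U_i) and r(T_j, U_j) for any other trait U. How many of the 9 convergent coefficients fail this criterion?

Each convergent coefficient versus the relevant comparison correlations:
TI (methods 1·2): 0.68 vs {0.68, 0.51, 0.63, 0.31} → fail.
TI (methods 1·3): 0.73 vs {0.68, 0.43, 0.63, 0.62} → pass.
TI (methods 2·3): 0.68 vs {0.51, 0.43, 0.31, 0.62} → pass.
SD (methods 1·2): 0.78 vs {0.68, 0.51, 0.51, 0.32} → pass.
SD (methods 1·3): 0.53 vs {0.68, 0.43, 0.51, 0.35} → fail.
SD (methods 2·3): 0.54 vs {0.51, 0.43, 0.32, 0.35} → pass.
TA (methods 1·2): 0.34 vs {0.63, 0.31, 0.51, 0.32} → fail.
TA (methods 1·3): 0.51 vs {0.63, 0.62, 0.51, 0.35} → fail.
TA (methods 2·3): 0.41 vs {0.31, 0.62, 0.32, 0.35} → fail.
5 of 9 fail.

5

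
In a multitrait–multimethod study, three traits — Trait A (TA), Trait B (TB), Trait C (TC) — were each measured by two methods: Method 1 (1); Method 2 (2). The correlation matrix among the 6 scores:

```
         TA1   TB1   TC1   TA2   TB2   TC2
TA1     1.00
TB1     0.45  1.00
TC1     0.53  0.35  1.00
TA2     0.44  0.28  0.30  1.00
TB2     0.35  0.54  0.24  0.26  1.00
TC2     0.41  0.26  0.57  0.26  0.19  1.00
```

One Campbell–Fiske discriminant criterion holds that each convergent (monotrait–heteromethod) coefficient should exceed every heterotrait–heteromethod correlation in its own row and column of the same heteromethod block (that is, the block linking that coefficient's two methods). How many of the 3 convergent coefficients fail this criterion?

Convergent coefficients and their comparison sets:
TA (methods 1·2): 0.44 vs {0.35, 0.28, 0.41, 0.30} → pass.
TB (methods 1·2): 0.54 vs {0.28, 0.35, 0.26, 0.24} → pass.
TC (methods 1·2): 0.57 vs {0.30, 0.41, 0.24, 0.26} → pass.
0 of 3 fail.

0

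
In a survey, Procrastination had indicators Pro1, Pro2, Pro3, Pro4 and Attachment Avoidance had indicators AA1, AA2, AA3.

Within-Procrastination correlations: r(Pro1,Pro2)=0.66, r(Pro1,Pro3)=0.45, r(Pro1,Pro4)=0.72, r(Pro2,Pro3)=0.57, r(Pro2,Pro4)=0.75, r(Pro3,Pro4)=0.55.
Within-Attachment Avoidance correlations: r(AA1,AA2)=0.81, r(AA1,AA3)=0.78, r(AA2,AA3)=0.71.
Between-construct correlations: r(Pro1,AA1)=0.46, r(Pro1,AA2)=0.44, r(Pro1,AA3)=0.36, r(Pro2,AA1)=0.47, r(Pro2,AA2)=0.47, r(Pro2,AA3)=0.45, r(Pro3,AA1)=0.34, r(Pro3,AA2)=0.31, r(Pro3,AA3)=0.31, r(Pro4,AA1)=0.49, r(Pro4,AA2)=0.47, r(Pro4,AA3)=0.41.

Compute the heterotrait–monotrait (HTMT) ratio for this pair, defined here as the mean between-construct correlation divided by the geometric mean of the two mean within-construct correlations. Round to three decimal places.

Mean between = 4.98/12 = 0.4150.
Mean within-Pro = 3.70/6 = 0.6167; mean within-AA = 2.30/3 = 0.7667.
Geometric mean = √(0.6167 × 0.7667) = 0.6876.
HTMT = 0.4150 / 0.6876 = 0.604.

0.604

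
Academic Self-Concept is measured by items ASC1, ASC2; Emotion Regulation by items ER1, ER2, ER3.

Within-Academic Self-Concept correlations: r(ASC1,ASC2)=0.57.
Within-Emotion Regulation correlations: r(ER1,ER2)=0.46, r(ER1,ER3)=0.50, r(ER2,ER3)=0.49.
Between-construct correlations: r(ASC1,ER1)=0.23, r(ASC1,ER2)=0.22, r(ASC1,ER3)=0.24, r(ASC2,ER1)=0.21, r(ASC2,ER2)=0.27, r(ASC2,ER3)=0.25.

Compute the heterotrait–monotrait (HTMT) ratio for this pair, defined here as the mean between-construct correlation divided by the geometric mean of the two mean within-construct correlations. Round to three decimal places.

Between-construct mean = 1.42/6 = 0.2367.
Mean within-ASC = 0.57/1 = 0.5700; mean within-ER = 1.45/3 = 0.4833.
Geometric mean = √(0.5700 × 0.4833) = 0.5249.
HTMT = 0.2367 / 0.5249 = 0.451.

0.451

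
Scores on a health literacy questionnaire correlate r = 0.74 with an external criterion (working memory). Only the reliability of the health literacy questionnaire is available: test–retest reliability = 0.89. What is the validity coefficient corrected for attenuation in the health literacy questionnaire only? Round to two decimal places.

0.78

Single correction: r_c = r_obs / √r_xx = 0.74 / √0.89 = 0.74 / 0.9434 ≈ 0.78.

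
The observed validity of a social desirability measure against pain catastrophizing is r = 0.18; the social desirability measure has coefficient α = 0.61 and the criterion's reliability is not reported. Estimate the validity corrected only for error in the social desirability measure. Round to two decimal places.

Single correction: r_c = r_obs / √r_xx = 0.18 / √0.61 = 0.18 / 0.7810 ≈ 0.23.

0.23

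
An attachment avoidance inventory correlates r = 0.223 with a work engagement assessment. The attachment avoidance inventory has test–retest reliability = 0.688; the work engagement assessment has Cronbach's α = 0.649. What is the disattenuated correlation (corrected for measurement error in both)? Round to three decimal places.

0.334

r_true = r_obs / √(r_xx · r_yy) = 0.223 / √(0.688 × 0.649) = 0.223 / √0.446512 = 0.223 / 0.6682 ≈ 0.334.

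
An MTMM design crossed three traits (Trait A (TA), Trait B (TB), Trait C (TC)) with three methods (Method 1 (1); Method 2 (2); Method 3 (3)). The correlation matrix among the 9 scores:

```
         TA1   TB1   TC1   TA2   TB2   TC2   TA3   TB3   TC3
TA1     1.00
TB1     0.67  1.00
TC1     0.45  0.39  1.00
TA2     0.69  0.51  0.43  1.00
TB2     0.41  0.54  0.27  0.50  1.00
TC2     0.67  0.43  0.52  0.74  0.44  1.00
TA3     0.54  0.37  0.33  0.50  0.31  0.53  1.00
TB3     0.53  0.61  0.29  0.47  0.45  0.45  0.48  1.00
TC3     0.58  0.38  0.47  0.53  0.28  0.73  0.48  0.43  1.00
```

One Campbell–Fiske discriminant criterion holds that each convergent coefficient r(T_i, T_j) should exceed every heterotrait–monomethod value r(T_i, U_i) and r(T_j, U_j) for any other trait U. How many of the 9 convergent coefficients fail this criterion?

9

Convergent coefficients and their comparison sets:
TA (methods 1·2): 0.69 vs {0.67, 0.50, 0.45, 0.74} → fail.
TA (methods 1·3): 0.54 vs {0.67, 0.48, 0.45, 0.48} → fail.
TA (methods 2·3): 0.50 vs {0.50, 0.48, 0.74, 0.48} → fail.
TB (methods 1·2): 0.54 vs {0.67, 0.50, 0.39, 0.44} → fail.
TB (methods 1·3): 0.61 vs {0.67, 0.48, 0.39, 0.43} → fail.
TB (methods 2·3): 0.45 vs {0.50, 0.48, 0.44, 0.43} → fail.
TC (methods 1·2): 0.52 vs {0.45, 0.74, 0.39, 0.44} → fail.
TC (methods 1·3): 0.47 vs {0.45, 0.48, 0.39, 0.43} → fail.
TC (methods 2·3): 0.73 vs {0.74, 0.48, 0.44, 0.43} → fail.
9 of 9 fail.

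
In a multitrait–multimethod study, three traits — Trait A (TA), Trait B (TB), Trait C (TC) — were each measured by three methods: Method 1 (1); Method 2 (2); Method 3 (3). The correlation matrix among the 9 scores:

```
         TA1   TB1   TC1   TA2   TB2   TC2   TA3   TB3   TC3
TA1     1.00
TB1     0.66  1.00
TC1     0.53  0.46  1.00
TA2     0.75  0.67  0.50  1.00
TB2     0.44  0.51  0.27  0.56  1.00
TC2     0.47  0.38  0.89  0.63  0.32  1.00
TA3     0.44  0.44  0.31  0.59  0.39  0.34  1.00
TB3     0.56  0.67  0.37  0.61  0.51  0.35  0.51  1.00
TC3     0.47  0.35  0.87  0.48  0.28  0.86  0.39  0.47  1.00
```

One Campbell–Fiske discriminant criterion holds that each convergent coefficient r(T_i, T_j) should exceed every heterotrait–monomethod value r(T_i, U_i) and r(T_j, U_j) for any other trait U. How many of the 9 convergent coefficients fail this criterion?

4

Convergent coefficients and their comparison sets:
TA (methods 1·2): 0.75 vs {0.66, 0.56, 0.53, 0.63} → pass.
TA (methods 1·3): 0.44 vs {0.66, 0.51, 0.53, 0.39} → fail.
TA (methods 2·3): 0.59 vs {0.56, 0.51, 0.63, 0.39} → fail.
TB (methods 1·2): 0.51 vs {0.66, 0.56, 0.46, 0.32} → fail.
TB (methods 1·3): 0.67 vs {0.66, 0.51, 0.46, 0.47} → pass.
TB (methods 2·3): 0.51 vs {0.56, 0.51, 0.32, 0.47} → fail.
TC (methods 1·2): 0.89 vs {0.53, 0.63, 0.46, 0.32} → pass.
TC (methods 1·3): 0.87 vs {0.53, 0.39, 0.46, 0.47} → pass.
TC (methods 2·3): 0.86 vs {0.63, 0.39, 0.32, 0.47} → pass.
4 of 9 fail.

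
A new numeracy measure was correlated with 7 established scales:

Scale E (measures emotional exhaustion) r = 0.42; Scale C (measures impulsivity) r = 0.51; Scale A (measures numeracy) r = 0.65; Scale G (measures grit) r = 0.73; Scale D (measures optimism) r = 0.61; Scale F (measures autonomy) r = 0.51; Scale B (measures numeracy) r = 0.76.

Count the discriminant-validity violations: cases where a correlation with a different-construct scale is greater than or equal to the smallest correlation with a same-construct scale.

Convergent (same construct = numeracy): Scale A, Scale B.
Smallest convergent = 0.65. Discriminant values: 0.42, 0.51, 0.73, 0.61, 0.51; count ≥ 0.65 → 1.

1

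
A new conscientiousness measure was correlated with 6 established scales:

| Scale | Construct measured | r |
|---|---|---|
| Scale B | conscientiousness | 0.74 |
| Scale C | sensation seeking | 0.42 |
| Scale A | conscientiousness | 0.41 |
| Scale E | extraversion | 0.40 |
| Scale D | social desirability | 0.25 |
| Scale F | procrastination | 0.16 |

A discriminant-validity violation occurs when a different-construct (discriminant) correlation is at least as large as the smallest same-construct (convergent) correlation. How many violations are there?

1

Convergent (same construct = conscientiousness): Scale B, Scale A.
Smallest convergent = 0.41. Discriminant values: 0.42, 0.40, 0.25, 0.16; count ≥ 0.41 → 1.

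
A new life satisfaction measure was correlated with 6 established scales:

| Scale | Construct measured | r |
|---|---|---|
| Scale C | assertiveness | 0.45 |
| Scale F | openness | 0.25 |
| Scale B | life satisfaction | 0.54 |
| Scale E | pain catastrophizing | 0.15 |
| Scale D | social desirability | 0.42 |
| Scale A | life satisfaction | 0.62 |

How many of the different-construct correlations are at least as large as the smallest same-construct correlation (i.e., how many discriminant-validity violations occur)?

Convergent (same construct = life satisfaction): Scale B, Scale A.
Smallest convergent = 0.54. Discriminant values: 0.45, 0.25, 0.15, 0.42; count ≥ 0.54 → 0.

0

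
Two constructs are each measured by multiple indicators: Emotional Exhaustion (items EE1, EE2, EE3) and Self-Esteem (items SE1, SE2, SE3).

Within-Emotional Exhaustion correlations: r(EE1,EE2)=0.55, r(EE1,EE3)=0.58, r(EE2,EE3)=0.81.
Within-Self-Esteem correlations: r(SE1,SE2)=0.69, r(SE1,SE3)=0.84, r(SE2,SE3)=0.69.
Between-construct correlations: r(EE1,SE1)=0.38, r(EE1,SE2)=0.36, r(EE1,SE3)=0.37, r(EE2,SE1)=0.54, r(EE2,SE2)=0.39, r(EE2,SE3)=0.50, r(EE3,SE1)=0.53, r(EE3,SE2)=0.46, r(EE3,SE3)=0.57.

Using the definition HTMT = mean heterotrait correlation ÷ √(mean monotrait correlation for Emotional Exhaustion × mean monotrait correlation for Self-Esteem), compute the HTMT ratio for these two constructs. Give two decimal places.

Between-construct mean = 4.10/9 = 0.4556.
Mean within-EE = 1.94/3 = 0.6467; mean within-SE = 2.22/3 = 0.7400.
Geometric mean = √(0.6467 × 0.7400) = 0.6918.
HTMT = 0.4556 / 0.6918 = 0.66.

0.66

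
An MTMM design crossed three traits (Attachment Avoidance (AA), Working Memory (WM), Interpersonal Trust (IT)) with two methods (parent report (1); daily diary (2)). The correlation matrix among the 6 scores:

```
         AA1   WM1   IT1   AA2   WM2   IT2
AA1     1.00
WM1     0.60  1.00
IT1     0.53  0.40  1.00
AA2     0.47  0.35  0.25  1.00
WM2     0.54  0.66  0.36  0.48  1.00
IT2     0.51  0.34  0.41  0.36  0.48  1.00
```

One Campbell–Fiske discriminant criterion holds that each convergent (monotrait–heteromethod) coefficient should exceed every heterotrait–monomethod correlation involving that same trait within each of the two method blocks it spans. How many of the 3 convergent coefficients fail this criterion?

2

Convergent coefficients and their comparison sets:
AA (methods 1·2): 0.47 vs {0.60, 0.48, 0.53, 0.36} → fail.
WM (methods 1·2): 0.66 vs {0.60, 0.48, 0.40, 0.48} → pass.
IT (methods 1·2): 0.41 vs {0.53, 0.36, 0.40, 0.48} → fail.
2 of 3 fail.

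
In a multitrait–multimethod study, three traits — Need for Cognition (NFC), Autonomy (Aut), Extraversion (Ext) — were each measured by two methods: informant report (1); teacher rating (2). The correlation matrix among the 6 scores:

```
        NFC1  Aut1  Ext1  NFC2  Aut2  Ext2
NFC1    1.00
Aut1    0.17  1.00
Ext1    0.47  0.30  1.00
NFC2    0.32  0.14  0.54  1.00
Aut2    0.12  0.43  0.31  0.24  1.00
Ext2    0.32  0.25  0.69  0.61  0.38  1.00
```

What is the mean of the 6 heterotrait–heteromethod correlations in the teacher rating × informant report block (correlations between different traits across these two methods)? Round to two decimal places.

0.28

HTHM values (method 2 × method 1): 0.14, 0.54, 0.12, 0.31, 0.32, 0.25; mean = 1.68/6 = 0.28.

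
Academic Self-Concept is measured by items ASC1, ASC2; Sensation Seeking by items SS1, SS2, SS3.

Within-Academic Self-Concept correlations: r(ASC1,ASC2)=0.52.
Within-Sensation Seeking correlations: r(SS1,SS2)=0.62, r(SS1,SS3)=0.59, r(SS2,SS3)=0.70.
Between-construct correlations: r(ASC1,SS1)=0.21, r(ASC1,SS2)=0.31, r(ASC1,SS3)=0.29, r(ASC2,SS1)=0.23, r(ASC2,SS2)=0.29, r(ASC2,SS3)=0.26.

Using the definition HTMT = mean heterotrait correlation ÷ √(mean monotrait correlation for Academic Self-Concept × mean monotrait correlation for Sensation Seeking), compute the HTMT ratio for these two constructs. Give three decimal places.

Mean between = 1.59/6 = 0.2650.
Mean within-ASC = 0.52/1 = 0.5200; mean within-SS = 1.91/3 = 0.6367.
Geometric mean = √(0.5200 × 0.6367) = 0.5754.
HTMT = 0.2650 / 0.5754 = 0.461.

0.461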